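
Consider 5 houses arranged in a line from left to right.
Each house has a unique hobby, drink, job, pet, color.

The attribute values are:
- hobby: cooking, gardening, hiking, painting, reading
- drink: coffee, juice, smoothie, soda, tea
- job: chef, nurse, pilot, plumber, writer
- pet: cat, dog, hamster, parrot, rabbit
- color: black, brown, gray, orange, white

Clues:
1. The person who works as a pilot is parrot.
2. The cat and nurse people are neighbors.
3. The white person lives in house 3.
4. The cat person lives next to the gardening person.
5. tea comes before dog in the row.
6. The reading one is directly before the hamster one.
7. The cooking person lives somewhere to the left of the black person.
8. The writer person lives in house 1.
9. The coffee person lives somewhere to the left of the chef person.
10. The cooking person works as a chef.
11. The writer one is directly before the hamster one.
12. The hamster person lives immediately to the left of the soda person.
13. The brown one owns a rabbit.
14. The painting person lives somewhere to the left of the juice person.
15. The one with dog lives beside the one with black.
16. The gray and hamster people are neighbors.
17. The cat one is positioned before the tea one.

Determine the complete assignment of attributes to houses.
Solution:

House | Hobby | Drink | Job | Pet | Color
-----------------------------------------
  1   | reading | coffee | writer | cat | gray
  2   | gardening | tea | nurse | hamster | orange
  3   | cooking | soda | chef | dog | white
  4   | painting | smoothie | pilot | parrot | black
  5   | hiking | juice | plumber | rabbit | brown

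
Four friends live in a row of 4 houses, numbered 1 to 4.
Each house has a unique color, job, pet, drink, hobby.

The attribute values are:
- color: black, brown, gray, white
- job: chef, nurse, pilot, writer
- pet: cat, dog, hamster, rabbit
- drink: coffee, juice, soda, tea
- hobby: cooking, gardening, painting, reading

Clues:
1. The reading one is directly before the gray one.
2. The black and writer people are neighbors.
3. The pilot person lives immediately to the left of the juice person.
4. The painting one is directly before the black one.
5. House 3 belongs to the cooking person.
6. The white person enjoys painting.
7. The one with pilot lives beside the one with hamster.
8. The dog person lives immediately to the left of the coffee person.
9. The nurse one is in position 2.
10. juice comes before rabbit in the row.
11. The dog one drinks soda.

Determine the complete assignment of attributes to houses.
Solution:

House | Color | Job | Pet | Drink | Hobby
-----------------------------------------
  1   | white | pilot | cat | tea | painting
  2   | black | nurse | hamster | juice | reading
  3   | gray | writer | dog | soda | cooking
  4   | brown | chef | rabbit | coffee | gardening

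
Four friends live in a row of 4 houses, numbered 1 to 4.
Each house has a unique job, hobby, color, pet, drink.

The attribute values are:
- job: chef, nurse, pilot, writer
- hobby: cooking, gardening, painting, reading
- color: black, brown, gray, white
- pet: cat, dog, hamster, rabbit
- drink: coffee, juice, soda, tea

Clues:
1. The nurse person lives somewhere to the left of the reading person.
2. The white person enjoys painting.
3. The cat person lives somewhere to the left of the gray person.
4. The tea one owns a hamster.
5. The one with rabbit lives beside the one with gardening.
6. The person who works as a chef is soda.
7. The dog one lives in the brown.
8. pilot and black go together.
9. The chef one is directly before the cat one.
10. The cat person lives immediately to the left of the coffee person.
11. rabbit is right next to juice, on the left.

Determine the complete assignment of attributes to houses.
Solution:

House | Job | Hobby | Color | Pet | Drink
-----------------------------------------
  1   | chef | painting | white | rabbit | soda
  2   | pilot | gardening | black | cat | juice
  3   | nurse | cooking | brown | dog | coffee
  4   | writer | reading | gray | hamster | tea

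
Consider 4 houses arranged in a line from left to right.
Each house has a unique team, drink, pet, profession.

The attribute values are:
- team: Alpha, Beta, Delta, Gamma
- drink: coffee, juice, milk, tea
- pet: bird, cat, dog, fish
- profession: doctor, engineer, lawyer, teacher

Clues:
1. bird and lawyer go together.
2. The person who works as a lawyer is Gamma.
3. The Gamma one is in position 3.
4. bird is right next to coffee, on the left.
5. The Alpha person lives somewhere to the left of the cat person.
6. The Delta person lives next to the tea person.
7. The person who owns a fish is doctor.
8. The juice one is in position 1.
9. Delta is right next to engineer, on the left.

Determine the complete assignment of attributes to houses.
Solution:

House | Team | Drink | Pet | Profession
---------------------------------------
  1   | Delta | juice | fish | doctor
  2   | Alpha | tea | dog | engineer
  3   | Gamma | milk | bird | lawyer
  4   | Beta | coffee | cat | teacher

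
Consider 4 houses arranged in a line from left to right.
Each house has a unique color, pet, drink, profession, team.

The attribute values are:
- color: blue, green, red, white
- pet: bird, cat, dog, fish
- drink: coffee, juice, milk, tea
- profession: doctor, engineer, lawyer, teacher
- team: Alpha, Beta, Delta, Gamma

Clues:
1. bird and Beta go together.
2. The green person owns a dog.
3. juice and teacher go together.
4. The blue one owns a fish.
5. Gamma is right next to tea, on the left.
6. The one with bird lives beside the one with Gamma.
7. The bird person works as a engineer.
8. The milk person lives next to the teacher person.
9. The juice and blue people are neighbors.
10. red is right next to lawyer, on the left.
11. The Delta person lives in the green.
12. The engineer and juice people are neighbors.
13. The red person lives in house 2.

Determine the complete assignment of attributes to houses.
Solution:

House | Color | Pet | Drink | Profession | Team
-----------------------------------------------
  1   | white | bird | milk | engineer | Beta
  2   | red | cat | juice | teacher | Gamma
  3   | blue | fish | tea | lawyer | Alpha
  4   | green | dog | coffee | doctor | Delta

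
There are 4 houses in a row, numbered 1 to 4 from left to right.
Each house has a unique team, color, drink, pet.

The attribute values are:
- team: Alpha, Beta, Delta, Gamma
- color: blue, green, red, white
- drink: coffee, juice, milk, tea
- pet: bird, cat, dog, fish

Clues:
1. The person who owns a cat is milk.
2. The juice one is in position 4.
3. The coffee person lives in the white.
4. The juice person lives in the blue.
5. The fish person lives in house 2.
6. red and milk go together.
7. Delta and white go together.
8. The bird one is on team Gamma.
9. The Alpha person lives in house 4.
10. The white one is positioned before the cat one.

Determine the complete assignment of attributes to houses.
Solution:

House | Team | Color | Drink | Pet
----------------------------------
  1   | Gamma | green | tea | bird
  2   | Delta | white | coffee | fish
  3   | Beta | red | milk | cat
  4   | Alpha | blue | juice | dog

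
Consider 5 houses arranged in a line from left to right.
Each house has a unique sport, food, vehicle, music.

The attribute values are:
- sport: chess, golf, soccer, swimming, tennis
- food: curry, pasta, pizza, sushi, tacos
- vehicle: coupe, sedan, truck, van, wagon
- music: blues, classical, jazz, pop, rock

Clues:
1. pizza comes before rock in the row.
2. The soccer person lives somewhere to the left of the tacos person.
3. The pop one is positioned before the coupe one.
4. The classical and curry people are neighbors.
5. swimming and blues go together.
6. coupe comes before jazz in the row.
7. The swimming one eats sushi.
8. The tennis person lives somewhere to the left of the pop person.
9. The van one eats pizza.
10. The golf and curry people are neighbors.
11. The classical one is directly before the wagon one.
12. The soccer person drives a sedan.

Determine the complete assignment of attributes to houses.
Solution:

House | Sport | Food | Vehicle | Music
--------------------------------------
  1   | golf | pizza | van | classical
  2   | tennis | curry | wagon | rock
  3   | soccer | pasta | sedan | pop
  4   | swimming | sushi | coupe | blues
  5   | chess | tacos | truck | jazz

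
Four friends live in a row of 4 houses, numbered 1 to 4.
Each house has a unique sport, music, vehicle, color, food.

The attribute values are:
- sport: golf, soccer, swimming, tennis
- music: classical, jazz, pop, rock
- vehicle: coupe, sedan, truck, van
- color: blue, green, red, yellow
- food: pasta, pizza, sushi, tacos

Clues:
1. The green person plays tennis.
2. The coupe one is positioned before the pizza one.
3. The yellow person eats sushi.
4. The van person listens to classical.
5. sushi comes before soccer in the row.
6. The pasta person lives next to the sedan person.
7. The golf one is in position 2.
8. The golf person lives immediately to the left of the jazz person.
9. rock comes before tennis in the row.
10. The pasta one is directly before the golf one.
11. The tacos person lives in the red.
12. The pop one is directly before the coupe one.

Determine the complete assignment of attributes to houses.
Solution:

House | Sport | Music | Vehicle | Color | Food
----------------------------------------------
  1   | swimming | rock | truck | blue | pasta
  2   | golf | pop | sedan | yellow | sushi
  3   | soccer | jazz | coupe | red | tacos
  4   | tennis | classical | van | green | pizza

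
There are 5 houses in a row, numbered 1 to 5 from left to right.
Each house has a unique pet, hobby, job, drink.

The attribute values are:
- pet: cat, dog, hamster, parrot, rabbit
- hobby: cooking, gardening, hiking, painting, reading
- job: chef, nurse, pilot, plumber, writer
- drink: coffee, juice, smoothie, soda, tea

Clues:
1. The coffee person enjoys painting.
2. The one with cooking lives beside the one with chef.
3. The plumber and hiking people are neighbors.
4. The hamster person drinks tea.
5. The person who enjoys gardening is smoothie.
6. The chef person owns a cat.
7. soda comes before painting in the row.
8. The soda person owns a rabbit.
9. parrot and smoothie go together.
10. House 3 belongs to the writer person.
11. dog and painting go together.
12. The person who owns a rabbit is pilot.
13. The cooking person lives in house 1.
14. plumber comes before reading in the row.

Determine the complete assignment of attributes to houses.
Solution:

House | Pet | Hobby | Job | Drink
---------------------------------
  1   | hamster | cooking | plumber | tea
  2   | cat | hiking | chef | juice
  3   | parrot | gardening | writer | smoothie
  4   | rabbit | reading | pilot | soda
  5   | dog | painting | nurse | coffee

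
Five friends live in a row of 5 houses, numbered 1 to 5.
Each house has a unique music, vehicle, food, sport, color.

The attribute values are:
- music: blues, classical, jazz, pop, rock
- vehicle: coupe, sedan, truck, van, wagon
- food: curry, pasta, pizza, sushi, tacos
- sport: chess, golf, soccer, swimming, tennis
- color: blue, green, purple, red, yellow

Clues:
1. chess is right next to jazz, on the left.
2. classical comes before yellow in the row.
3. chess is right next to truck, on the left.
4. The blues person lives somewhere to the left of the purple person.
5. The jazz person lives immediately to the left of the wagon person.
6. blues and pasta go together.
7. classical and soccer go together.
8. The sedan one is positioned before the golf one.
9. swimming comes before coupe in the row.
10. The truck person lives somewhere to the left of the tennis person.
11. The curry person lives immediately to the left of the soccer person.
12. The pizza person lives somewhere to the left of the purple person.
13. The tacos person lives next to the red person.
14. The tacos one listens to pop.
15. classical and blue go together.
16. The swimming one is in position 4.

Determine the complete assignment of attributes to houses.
Solution:

House | Music | Vehicle | Food | Sport | Color
----------------------------------------------
  1   | pop | sedan | tacos | chess | green
  2   | jazz | truck | curry | golf | red
  3   | classical | wagon | pizza | soccer | blue
  4   | blues | van | pasta | swimming | yellow
  5   | rock | coupe | sushi | tennis | purple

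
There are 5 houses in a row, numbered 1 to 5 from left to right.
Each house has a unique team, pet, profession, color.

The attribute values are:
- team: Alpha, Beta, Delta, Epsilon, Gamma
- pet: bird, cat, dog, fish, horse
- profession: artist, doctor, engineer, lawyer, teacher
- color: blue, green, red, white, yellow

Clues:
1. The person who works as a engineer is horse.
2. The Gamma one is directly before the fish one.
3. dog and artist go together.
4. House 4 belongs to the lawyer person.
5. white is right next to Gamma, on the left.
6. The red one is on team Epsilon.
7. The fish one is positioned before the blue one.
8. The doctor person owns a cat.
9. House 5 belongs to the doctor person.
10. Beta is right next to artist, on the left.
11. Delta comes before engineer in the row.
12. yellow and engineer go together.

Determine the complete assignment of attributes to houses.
Solution:

House | Team | Pet | Profession | Color
---------------------------------------
  1   | Beta | bird | teacher | green
  2   | Delta | dog | artist | white
  3   | Gamma | horse | engineer | yellow
  4   | Epsilon | fish | lawyer | red
  5   | Alpha | cat | doctor | blue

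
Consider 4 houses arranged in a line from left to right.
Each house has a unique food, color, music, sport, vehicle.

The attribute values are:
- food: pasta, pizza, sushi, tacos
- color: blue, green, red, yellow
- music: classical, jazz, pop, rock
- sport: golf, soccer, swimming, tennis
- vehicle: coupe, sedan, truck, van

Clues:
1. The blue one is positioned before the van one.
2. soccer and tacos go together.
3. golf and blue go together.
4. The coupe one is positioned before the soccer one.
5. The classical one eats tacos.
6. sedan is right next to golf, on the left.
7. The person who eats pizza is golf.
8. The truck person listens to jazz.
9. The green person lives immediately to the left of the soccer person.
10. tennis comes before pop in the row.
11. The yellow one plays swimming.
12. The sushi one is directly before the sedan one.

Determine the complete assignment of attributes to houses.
Solution:

House | Food | Color | Music | Sport | Vehicle
----------------------------------------------
  1   | sushi | green | rock | tennis | coupe
  2   | tacos | red | classical | soccer | sedan
  3   | pizza | blue | jazz | golf | truck
  4   | pasta | yellow | pop | swimming | van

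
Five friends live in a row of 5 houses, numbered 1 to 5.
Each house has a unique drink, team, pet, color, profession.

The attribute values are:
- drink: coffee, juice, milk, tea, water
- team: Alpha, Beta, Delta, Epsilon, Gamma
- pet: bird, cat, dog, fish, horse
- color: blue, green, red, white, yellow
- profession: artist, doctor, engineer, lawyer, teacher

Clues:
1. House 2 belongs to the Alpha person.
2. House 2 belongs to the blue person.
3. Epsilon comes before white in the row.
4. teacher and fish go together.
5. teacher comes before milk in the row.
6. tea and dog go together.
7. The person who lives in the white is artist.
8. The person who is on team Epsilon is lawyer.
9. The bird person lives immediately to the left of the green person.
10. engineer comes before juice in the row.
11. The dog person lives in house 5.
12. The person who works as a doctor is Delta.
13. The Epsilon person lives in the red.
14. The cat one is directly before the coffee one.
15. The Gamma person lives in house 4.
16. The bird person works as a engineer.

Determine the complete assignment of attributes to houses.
Solution:

House | Drink | Team | Pet | Color | Profession
-----------------------------------------------
  1   | water | Epsilon | cat | red | lawyer
  2   | coffee | Alpha | bird | blue | engineer
  3   | juice | Beta | fish | green | teacher
  4   | milk | Gamma | horse | white | artist
  5   | tea | Delta | dog | yellow | doctor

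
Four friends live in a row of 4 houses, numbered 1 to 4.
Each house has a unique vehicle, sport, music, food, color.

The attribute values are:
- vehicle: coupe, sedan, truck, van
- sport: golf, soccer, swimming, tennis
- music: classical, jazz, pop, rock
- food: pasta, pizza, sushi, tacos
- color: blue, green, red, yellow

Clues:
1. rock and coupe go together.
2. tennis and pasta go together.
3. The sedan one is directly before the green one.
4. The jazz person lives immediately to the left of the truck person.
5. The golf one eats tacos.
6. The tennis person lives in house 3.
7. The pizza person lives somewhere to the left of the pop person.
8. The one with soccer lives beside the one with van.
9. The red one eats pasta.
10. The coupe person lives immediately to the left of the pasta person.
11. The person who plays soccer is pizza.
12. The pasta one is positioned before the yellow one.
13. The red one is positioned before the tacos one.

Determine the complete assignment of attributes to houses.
Solution:

House | Vehicle | Sport | Music | Food | Color
----------------------------------------------
  1   | sedan | swimming | classical | sushi | blue
  2   | coupe | soccer | rock | pizza | green
  3   | van | tennis | jazz | pasta | red
  4   | truck | golf | pop | tacos | yellow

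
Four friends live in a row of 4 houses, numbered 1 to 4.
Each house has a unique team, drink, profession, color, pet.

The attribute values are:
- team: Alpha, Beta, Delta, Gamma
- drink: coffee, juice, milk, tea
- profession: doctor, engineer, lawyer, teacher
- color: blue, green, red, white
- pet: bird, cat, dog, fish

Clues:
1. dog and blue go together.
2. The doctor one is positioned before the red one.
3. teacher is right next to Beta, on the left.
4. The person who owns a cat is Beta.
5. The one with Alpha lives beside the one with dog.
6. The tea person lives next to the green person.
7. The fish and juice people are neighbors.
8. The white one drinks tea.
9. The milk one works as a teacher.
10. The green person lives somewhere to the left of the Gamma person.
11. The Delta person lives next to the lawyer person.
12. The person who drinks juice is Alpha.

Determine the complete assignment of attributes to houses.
Solution:

House | Team | Drink | Profession | Color | Pet
-----------------------------------------------
  1   | Delta | tea | doctor | white | fish
  2   | Alpha | juice | lawyer | green | bird
  3   | Gamma | milk | teacher | blue | dog
  4   | Beta | coffee | engineer | red | cat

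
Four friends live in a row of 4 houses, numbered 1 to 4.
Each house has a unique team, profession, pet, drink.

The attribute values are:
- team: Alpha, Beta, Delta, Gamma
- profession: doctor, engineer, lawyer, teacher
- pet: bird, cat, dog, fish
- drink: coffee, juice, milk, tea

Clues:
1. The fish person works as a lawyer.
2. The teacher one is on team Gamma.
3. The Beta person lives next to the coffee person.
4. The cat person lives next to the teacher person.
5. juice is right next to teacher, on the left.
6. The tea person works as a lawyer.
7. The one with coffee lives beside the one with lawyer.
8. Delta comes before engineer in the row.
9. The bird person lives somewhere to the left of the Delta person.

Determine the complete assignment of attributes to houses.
Solution:

House | Team | Profession | Pet | Drink
---------------------------------------
  1   | Beta | doctor | cat | juice
  2   | Gamma | teacher | bird | coffee
  3   | Delta | lawyer | fish | tea
  4   | Alpha | engineer | dog | milk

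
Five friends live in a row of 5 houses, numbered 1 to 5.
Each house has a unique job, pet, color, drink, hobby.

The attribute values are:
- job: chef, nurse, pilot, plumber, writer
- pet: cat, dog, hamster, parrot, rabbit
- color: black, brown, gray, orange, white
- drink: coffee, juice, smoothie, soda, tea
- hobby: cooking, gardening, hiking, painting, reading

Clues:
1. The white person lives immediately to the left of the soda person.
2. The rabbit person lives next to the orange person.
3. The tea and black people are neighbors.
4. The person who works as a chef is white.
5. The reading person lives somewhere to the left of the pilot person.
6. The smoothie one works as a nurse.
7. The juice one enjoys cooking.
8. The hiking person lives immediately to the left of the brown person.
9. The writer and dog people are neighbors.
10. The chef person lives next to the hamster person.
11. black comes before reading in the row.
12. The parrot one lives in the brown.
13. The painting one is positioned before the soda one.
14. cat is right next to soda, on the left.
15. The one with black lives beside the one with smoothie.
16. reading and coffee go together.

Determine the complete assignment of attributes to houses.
Solution:

House | Job | Pet | Color | Drink | Hobby
-----------------------------------------
  1   | chef | cat | white | tea | painting
  2   | plumber | hamster | black | soda | hiking
  3   | nurse | parrot | brown | smoothie | gardening
  4   | writer | rabbit | gray | coffee | reading
  5   | pilot | dog | orange | juice | cooking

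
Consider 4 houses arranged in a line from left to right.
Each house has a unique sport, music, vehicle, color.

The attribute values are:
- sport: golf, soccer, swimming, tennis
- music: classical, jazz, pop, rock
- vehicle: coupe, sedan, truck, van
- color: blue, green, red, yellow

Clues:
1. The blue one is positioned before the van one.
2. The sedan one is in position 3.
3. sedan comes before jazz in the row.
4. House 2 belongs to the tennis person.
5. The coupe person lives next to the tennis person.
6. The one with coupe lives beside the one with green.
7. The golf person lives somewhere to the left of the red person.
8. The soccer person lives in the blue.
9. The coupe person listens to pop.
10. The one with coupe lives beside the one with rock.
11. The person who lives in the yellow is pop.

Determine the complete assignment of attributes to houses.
Solution:

House | Sport | Music | Vehicle | Color
---------------------------------------
  1   | golf | pop | coupe | yellow
  2   | tennis | rock | truck | green
  3   | soccer | classical | sedan | blue
  4   | swimming | jazz | van | red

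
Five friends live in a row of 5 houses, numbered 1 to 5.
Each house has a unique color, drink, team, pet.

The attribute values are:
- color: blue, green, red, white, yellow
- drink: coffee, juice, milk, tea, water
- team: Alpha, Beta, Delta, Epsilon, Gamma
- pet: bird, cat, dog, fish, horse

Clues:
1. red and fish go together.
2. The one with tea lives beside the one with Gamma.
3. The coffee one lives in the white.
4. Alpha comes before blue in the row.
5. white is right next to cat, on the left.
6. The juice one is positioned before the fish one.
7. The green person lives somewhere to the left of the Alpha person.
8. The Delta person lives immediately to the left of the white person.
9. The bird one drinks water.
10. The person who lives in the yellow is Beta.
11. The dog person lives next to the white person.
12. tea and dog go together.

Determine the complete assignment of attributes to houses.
Solution:

House | Color | Drink | Team | Pet
----------------------------------
  1   | green | tea | Delta | dog
  2   | white | coffee | Gamma | horse
  3   | yellow | juice | Beta | cat
  4   | red | milk | Alpha | fish
  5   | blue | water | Epsilon | bird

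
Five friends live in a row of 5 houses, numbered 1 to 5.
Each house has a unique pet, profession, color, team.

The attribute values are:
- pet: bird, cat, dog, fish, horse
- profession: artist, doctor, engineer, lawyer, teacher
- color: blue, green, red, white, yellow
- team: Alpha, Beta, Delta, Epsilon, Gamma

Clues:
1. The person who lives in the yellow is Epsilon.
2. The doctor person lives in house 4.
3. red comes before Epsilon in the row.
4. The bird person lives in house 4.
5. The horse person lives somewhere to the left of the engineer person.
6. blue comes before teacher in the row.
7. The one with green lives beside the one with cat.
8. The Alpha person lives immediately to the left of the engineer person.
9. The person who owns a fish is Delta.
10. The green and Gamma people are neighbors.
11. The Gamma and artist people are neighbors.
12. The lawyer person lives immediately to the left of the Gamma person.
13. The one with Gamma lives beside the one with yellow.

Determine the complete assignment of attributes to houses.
Solution:

House | Pet | Profession | Color | Team
---------------------------------------
  1   | horse | lawyer | green | Alpha
  2   | cat | engineer | red | Gamma
  3   | dog | artist | yellow | Epsilon
  4   | bird | doctor | blue | Beta
  5   | fish | teacher | white | Delta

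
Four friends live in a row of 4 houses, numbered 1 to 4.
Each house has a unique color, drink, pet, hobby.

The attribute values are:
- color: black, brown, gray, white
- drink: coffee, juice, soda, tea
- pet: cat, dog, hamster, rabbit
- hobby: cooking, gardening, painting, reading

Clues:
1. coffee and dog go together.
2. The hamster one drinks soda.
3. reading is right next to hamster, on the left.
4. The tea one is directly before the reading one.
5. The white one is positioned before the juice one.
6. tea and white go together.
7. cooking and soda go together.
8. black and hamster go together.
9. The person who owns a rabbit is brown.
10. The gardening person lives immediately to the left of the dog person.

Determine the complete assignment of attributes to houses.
Solution:

House | Color | Drink | Pet | Hobby
-----------------------------------
  1   | white | tea | cat | gardening
  2   | gray | coffee | dog | reading
  3   | black | soda | hamster | cooking
  4   | brown | juice | rabbit | painting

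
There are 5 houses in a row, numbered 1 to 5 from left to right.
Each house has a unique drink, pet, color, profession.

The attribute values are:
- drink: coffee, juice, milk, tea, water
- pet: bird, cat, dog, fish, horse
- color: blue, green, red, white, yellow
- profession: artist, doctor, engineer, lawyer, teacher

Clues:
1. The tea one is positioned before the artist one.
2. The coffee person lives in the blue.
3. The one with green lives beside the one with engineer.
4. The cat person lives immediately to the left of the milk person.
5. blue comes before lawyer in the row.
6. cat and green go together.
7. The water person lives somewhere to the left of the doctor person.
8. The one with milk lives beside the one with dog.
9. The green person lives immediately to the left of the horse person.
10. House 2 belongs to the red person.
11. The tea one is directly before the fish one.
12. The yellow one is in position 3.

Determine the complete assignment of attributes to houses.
Solution:

House | Drink | Pet | Color | Profession
----------------------------------------
  1   | water | cat | green | teacher
  2   | milk | horse | red | engineer
  3   | tea | dog | yellow | doctor
  4   | coffee | fish | blue | artist
  5   | juice | bird | white | lawyer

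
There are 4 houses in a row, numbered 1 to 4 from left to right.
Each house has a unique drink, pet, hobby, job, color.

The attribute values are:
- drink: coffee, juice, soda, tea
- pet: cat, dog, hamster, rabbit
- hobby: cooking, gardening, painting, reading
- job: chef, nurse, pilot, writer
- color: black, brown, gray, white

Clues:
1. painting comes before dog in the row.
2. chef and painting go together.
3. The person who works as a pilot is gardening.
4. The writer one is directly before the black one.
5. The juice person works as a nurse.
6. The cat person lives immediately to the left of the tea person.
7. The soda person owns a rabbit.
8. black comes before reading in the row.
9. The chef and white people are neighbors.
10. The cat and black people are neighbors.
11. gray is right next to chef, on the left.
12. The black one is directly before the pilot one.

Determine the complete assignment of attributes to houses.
Solution:

House | Drink | Pet | Hobby | Job | Color
-----------------------------------------
  1   | coffee | cat | cooking | writer | gray
  2   | tea | hamster | painting | chef | black
  3   | soda | rabbit | gardening | pilot | white
  4   | juice | dog | reading | nurse | brown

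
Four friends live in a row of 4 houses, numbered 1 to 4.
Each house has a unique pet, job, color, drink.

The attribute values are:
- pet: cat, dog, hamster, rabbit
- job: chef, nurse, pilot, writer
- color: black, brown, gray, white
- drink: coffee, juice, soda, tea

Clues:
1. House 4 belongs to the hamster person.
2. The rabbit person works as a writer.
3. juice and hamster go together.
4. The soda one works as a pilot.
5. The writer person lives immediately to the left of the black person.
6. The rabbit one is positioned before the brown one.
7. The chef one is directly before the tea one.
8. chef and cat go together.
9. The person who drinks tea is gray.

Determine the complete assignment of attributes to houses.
Solution:

House | Pet | Job | Color | Drink
---------------------------------
  1   | cat | chef | white | coffee
  2   | rabbit | writer | gray | tea
  3   | dog | pilot | black | soda
  4   | hamster | nurse | brown | juice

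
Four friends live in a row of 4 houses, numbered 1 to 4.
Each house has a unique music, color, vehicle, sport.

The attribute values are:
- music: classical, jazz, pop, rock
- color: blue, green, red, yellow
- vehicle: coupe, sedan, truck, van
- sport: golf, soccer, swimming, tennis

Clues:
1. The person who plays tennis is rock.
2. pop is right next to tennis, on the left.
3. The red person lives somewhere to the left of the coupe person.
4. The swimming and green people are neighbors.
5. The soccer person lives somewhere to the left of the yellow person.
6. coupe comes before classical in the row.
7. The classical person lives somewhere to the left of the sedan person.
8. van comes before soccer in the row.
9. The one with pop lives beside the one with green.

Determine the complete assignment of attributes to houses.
Solution:

House | Music | Color | Vehicle | Sport
---------------------------------------
  1   | pop | red | van | swimming
  2   | rock | green | coupe | tennis
  3   | classical | blue | truck | soccer
  4   | jazz | yellow | sedan | golf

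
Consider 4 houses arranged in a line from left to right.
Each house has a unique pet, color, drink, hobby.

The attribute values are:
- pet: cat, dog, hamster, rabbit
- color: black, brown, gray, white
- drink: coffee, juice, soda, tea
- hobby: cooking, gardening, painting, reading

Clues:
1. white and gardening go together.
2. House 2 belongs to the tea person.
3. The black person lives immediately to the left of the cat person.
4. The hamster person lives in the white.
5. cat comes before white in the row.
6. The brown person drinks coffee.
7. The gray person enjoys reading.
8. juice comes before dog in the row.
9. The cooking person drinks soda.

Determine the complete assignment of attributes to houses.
Solution:

House | Pet | Color | Drink | Hobby
-----------------------------------
  1   | rabbit | black | soda | cooking
  2   | cat | gray | tea | reading
  3   | hamster | white | juice | gardening
  4   | dog | brown | coffee | painting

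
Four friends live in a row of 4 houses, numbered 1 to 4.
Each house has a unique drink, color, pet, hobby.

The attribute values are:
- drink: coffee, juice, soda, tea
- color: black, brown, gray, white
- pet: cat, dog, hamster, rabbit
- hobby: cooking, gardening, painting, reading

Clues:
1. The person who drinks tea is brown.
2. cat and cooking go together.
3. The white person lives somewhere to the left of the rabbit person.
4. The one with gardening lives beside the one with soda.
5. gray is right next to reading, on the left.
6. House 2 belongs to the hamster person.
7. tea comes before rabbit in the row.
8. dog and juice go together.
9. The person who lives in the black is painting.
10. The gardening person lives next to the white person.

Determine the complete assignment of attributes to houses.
Solution:

House | Drink | Color | Pet | Hobby
-----------------------------------
  1   | juice | gray | dog | gardening
  2   | soda | white | hamster | reading
  3   | tea | brown | cat | cooking
  4   | coffee | black | rabbit | painting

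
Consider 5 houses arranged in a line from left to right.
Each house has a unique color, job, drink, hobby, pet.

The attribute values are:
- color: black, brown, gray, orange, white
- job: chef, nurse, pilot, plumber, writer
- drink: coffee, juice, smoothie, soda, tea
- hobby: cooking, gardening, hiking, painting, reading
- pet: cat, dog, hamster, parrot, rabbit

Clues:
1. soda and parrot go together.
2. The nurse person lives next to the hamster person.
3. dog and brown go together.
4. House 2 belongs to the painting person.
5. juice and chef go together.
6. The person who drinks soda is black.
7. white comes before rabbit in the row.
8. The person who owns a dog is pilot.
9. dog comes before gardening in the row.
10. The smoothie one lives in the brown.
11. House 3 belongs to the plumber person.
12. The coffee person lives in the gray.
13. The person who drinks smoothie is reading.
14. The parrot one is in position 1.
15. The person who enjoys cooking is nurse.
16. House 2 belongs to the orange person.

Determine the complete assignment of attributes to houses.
Solution:

House | Color | Job | Drink | Hobby | Pet
-----------------------------------------
  1   | black | nurse | soda | cooking | parrot
  2   | orange | chef | juice | painting | hamster
  3   | white | plumber | tea | hiking | cat
  4   | brown | pilot | smoothie | reading | dog
  5   | gray | writer | coffee | gardening | rabbit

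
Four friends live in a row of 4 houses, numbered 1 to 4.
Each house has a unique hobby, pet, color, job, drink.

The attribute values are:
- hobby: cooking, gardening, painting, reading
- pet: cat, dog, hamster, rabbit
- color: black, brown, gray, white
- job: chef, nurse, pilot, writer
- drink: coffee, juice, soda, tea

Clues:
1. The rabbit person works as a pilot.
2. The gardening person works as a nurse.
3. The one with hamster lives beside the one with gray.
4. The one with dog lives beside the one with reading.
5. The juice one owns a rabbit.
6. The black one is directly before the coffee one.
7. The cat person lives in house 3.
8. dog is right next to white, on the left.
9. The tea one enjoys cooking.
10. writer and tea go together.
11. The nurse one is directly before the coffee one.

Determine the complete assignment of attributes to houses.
Solution:

House | Hobby | Pet | Color | Job | Drink
-----------------------------------------
  1   | gardening | dog | black | nurse | soda
  2   | reading | hamster | white | chef | coffee
  3   | cooking | cat | gray | writer | tea
  4   | painting | rabbit | brown | pilot | juice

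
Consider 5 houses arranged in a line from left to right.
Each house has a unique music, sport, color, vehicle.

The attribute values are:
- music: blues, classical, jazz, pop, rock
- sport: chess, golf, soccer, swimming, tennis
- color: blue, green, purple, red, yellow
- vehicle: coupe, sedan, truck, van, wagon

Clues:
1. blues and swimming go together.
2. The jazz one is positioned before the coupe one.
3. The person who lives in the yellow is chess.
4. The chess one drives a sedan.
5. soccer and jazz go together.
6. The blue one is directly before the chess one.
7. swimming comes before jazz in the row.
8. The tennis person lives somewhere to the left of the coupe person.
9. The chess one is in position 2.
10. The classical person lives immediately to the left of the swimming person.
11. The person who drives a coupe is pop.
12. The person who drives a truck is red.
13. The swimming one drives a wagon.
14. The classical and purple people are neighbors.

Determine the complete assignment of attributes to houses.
Solution:

House | Music | Sport | Color | Vehicle
---------------------------------------
  1   | rock | tennis | blue | van
  2   | classical | chess | yellow | sedan
  3   | blues | swimming | purple | wagon
  4   | jazz | soccer | red | truck
  5   | pop | golf | green | coupe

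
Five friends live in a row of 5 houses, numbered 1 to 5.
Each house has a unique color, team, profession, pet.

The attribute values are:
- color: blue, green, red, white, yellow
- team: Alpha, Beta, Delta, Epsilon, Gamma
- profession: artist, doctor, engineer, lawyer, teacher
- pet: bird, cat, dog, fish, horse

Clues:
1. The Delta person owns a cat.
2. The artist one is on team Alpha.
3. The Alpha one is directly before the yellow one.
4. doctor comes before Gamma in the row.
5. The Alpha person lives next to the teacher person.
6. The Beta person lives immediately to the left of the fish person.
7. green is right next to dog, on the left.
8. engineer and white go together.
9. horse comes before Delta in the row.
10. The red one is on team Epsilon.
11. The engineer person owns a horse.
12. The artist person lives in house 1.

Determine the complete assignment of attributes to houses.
Solution:

House | Color | Team | Profession | Pet
---------------------------------------
  1   | green | Alpha | artist | bird
  2   | yellow | Beta | teacher | dog
  3   | red | Epsilon | doctor | fish
  4   | white | Gamma | engineer | horse
  5   | blue | Delta | lawyer | cat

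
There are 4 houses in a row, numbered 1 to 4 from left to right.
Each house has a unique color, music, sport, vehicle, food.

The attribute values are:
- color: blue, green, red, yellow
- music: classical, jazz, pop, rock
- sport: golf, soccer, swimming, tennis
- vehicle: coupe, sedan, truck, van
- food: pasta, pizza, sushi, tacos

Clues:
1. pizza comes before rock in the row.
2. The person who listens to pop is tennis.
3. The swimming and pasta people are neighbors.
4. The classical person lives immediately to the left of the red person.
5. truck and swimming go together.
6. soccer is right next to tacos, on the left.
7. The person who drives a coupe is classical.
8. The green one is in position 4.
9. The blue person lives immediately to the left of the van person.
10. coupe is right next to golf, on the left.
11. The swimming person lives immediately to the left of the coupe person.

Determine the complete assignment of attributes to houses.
Solution:

House | Color | Music | Sport | Vehicle | Food
----------------------------------------------
  1   | yellow | jazz | swimming | truck | pizza
  2   | blue | classical | soccer | coupe | pasta
  3   | red | rock | golf | van | tacos
  4   | green | pop | tennis | sedan | sushi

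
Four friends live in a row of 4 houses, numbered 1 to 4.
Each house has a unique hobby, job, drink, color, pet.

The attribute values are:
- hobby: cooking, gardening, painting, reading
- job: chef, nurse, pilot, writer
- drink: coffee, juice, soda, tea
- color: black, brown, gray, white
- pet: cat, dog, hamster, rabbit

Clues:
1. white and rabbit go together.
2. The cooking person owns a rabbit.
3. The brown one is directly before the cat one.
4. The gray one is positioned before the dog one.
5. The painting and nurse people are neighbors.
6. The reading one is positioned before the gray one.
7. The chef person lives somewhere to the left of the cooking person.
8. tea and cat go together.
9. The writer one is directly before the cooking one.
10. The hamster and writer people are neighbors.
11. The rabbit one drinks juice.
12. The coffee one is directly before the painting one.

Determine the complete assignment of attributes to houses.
Solution:

House | Hobby | Job | Drink | Color | Pet
-----------------------------------------
  1   | reading | chef | coffee | brown | hamster
  2   | painting | writer | tea | gray | cat
  3   | cooking | nurse | juice | white | rabbit
  4   | gardening | pilot | soda | black | dog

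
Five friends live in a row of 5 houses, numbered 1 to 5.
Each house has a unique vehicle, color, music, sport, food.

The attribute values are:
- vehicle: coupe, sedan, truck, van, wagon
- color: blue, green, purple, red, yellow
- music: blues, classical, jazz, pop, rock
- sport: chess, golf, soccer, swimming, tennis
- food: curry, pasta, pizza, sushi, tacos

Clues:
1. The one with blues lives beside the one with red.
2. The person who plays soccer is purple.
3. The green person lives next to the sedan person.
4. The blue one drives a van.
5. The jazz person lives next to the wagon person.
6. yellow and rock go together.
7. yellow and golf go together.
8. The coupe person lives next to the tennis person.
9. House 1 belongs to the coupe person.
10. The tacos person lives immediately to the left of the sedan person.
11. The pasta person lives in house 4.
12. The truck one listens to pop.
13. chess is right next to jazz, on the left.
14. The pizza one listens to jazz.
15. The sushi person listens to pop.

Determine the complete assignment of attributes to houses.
Solution:

House | Vehicle | Color | Music | Sport | Food
----------------------------------------------
  1   | coupe | green | blues | chess | tacos
  2   | sedan | red | jazz | tennis | pizza
  3   | wagon | yellow | rock | golf | curry
  4   | van | blue | classical | swimming | pasta
  5   | truck | purple | pop | soccer | sushi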